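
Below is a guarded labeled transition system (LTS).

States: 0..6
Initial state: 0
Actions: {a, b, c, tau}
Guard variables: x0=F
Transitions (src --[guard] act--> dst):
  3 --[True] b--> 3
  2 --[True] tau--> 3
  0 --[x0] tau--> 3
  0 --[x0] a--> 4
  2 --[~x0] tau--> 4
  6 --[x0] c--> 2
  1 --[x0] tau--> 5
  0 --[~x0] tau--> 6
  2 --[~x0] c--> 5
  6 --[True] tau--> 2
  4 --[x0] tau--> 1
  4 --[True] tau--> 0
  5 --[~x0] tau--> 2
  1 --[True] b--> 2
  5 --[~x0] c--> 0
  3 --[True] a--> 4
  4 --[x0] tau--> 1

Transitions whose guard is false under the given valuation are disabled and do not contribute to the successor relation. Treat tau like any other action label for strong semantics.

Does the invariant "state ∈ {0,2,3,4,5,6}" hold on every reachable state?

Answer: INVARIANT HOLDS

Analysis:
Allowed set {0,2,3,4,5,6}
Reach set: {0,2,3,4,5,6}
  0: ok
  2: ok
  3: ok
  4: ok
  5: ok
  6: ok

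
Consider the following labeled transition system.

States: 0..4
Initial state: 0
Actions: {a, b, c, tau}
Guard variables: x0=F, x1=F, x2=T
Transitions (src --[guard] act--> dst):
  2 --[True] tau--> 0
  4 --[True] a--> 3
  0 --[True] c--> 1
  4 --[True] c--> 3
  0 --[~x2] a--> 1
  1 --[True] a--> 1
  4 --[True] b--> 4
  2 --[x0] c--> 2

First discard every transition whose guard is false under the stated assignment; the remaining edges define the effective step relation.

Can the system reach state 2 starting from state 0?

Answer: UNREACHABLE

Working:
After dropping false guards: 6 live edges.
L0 = {0}
L1 = {1}  now seen {0,1}
Reach set: {0,1}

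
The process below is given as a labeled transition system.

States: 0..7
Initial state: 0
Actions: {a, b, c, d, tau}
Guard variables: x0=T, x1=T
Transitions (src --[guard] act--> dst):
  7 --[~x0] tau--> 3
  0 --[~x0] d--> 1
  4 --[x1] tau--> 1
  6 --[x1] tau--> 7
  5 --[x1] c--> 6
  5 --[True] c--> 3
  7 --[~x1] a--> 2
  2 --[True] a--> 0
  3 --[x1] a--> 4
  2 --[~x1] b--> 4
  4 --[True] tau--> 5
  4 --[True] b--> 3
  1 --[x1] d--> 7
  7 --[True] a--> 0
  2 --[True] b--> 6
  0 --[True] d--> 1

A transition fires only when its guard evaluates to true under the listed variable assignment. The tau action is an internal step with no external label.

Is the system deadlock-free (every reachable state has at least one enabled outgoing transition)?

Reachable = {0,1,7}
  0: d→1  [deg 1]
  1: d→7  [deg 1]
  7: a→0  [deg 1]

Answer: DEADLOCK-FREE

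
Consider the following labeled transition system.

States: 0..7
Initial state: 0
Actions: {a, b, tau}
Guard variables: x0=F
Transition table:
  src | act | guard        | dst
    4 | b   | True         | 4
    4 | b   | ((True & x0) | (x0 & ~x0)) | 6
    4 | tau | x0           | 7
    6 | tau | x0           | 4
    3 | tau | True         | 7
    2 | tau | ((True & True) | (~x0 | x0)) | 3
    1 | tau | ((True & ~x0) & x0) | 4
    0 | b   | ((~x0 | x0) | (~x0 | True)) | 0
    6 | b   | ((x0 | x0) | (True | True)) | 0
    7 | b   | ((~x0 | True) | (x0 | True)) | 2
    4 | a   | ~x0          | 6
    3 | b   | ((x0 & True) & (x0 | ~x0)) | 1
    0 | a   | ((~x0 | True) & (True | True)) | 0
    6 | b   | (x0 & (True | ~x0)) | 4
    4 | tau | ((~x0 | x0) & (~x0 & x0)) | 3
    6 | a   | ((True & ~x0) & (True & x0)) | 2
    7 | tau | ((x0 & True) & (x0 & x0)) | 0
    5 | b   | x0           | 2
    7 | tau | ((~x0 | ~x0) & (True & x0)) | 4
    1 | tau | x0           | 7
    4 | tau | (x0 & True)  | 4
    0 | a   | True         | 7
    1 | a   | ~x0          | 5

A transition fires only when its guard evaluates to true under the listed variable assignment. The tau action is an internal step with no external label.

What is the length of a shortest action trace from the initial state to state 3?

Answer: 3

Analysis:
Layered search for 3:
  Layer 0: {0}
  Layer 1: {7}
  Layer 2: {2}
  Layer 3: {3}
3 enters at depth 3; path a·b·tau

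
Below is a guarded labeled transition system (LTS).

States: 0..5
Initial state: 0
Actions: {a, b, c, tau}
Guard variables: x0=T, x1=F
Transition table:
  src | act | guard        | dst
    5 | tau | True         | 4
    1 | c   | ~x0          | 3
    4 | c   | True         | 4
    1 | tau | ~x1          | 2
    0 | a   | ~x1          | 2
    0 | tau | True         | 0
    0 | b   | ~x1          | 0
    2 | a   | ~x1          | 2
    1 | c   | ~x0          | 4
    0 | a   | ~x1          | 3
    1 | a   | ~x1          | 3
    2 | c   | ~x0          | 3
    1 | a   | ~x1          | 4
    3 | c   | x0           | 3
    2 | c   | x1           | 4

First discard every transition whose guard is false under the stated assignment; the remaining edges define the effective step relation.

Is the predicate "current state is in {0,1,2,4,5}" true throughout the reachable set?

Answer: INVARIANT VIOLATED at state 3

Trace:
Inv-set: {0,1,2,4,5}
Reach set: {0,2,3}
  0: safe
  2: safe
  3: ✗ unsafe
reach 3 via a — violates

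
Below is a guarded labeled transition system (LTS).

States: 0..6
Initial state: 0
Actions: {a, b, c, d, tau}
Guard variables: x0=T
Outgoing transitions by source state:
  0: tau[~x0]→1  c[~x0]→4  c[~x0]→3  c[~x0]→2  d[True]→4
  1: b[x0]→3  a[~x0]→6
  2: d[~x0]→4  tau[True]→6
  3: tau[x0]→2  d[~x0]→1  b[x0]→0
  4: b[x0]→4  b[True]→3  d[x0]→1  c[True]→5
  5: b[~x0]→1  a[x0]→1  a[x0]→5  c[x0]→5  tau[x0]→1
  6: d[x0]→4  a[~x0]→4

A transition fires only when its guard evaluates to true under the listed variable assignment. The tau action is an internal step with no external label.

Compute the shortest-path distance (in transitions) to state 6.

Breadth-first toward 6:
  Layer 0: {0}
  Layer 1: {4}
  Layer 2: {1,3,5}
  Layer 3: {2}
  Layer 4: {6}
depth(6)=4, e.g. d·b·tau·tau

Answer: 4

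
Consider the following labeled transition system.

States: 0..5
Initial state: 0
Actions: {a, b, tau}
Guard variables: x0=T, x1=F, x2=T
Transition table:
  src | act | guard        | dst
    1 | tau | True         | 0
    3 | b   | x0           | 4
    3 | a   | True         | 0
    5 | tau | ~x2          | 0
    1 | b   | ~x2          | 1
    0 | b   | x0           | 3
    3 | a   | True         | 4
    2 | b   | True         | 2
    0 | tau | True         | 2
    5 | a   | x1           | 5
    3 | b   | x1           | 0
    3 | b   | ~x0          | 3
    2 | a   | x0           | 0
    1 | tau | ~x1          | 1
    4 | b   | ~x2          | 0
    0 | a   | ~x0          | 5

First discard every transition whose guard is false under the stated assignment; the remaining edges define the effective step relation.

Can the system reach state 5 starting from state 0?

Answer: UNREACHABLE

Working:
After dropping false guards: 9 live edges.
depth 0: {0}
depth 1: {2,3}  total {0,2,3}
depth 2: {4}  total {0,2,3,4}
Reach set: {0,2,3,4}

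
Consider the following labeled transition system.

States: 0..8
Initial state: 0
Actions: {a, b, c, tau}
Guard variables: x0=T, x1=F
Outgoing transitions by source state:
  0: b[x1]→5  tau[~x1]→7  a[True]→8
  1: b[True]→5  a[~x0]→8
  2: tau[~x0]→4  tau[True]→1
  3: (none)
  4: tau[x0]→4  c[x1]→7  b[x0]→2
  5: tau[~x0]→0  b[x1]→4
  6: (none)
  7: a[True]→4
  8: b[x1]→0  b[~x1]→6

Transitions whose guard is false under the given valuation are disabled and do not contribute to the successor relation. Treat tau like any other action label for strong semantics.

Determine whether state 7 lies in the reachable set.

Answer: REACHABLE

Working:
Guard filter leaves 8 enabled edge(s).
Layer 0: {0}
Layer 1: {7,8}  cumulative {0,7,8}
Layer 2: {4,6}  cumulative {0,4,6,7,8}
Layer 3: {2}  cumulative {0,2,4,6,7,8}
Layer 4: {1}  cumulative {0,1,2,4,6,7,8}
Layer 5: {5}  cumulative {0,1,2,4,5,6,7,8}
Reach set: {0,1,2,4,5,6,7,8}
Path to 7: tau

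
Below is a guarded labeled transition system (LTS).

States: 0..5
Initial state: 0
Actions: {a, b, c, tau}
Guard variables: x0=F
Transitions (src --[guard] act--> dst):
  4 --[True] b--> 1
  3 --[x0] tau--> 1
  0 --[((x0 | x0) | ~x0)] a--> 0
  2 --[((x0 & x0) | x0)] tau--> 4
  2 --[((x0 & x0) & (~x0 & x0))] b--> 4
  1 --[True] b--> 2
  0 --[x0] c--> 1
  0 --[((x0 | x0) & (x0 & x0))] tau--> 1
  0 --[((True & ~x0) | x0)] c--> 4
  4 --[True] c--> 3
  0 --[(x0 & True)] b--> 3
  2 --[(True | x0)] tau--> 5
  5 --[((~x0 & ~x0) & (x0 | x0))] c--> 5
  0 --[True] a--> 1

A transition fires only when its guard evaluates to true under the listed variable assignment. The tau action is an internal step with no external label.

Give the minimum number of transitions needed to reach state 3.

Answer: 2

Analysis:
Breadth-first toward 3:
  depth 0: {0}
  depth 1: {1,4}
  depth 2: {2,3}
3 enters at depth 2; path c·c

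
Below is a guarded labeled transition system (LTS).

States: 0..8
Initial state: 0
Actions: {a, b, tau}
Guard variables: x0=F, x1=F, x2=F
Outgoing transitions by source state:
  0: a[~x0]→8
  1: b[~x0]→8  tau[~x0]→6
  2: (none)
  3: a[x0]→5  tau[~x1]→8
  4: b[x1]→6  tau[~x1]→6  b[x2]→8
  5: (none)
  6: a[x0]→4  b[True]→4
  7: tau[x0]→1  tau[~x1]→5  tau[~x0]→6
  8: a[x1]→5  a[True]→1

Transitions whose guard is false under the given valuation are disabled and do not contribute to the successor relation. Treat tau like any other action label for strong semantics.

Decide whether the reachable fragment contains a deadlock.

Reachable = {0,1,4,6,8}
  0: a→8  [1 out]
  1: b→8  tau→6  [2 out]
  4: tau→6  [1 out]
  6: b→4  [1 out]
  8: a→1  [1 out]

Answer: DEADLOCK-FREE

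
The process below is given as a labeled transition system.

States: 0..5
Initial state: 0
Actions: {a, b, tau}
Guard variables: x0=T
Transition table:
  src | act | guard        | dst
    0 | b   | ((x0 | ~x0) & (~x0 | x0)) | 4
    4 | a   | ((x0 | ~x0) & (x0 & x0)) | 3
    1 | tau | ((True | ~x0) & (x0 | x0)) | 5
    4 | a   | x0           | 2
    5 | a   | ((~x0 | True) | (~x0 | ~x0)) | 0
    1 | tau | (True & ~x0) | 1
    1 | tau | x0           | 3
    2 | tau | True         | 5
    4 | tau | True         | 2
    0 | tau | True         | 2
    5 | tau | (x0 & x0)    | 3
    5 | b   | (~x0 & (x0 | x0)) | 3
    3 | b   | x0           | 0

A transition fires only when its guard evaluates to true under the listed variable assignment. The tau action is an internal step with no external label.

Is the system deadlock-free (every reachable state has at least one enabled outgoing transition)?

Answer: DEADLOCK-FREE

Working:
Reach set: {0,2,3,4,5}
  0: b→4  tau→2  [2 out]
  2: tau→5  [1 out]
  3: b→0  [1 out]
  4: a→2  a→3  tau→2  [3 out]
  5: a→0  tau→3  [2 out]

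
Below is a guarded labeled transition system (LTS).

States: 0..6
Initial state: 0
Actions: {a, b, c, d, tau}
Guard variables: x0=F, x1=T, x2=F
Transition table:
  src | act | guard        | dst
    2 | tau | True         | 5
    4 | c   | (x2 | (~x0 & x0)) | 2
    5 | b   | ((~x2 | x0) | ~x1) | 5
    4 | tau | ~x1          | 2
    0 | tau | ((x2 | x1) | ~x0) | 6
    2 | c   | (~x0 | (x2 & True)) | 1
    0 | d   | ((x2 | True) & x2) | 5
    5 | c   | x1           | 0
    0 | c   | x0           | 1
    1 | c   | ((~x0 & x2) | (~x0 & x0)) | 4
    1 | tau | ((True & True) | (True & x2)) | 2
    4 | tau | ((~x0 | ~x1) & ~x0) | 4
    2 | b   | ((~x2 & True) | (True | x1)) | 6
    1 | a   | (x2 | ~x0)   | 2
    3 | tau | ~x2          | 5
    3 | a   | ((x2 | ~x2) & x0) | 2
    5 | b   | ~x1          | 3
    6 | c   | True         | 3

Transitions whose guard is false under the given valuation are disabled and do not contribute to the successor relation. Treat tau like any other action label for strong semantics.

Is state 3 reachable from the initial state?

11 transition(s) survive guard evaluation.
depth 0: {0}
depth 1: {6}  now seen {0,6}
depth 2: {3}  now seen {0,3,6}
depth 3: {5}  now seen {0,3,5,6}
R = {0,3,5,6}
witness 3: tau·c

Answer: REACHABLE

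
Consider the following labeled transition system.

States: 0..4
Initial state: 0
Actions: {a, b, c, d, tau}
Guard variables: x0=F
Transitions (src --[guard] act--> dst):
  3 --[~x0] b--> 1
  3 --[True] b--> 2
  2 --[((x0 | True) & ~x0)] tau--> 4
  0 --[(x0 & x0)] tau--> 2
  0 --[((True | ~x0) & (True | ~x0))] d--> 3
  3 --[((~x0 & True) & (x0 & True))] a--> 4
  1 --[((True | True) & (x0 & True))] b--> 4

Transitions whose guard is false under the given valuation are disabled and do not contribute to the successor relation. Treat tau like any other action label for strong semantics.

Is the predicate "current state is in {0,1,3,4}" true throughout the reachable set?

Answer: INVARIANT VIOLATED at state 2

Analysis:
Allowed set {0,1,3,4}
R = {0,1,2,3,4}
  0: ok
  1: ok
  2: VIOLATES
  3: ok
  4: ok
witness against invariant: d·b → 2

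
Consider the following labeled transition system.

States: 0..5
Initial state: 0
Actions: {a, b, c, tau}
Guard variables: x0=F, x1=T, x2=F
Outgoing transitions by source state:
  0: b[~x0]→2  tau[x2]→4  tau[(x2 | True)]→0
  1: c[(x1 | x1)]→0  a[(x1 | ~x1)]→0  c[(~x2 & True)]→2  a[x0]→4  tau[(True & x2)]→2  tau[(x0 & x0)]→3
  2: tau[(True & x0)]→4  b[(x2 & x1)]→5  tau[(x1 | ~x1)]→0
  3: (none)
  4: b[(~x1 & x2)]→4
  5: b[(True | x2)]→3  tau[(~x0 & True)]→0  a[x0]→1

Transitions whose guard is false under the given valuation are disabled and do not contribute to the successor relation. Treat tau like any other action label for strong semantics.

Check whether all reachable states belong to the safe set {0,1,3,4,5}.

Inv-set: {0,1,3,4,5}
R = {0,2}
  0: safe
  2: outside
counterexample path to 2: b

Answer: INVARIANT VIOLATED at state 2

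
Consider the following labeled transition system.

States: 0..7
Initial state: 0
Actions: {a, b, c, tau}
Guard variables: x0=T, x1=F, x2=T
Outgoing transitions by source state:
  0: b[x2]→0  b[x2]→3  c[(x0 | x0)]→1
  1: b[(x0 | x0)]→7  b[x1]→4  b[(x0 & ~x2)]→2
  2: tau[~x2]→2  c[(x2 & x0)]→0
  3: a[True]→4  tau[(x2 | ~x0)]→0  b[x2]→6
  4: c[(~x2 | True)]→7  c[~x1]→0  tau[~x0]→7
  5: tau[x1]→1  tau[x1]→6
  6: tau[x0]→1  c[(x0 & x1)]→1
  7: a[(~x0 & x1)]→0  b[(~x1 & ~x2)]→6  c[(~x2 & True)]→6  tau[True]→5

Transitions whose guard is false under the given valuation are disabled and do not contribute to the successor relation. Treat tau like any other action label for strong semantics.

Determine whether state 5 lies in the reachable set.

Guard filter leaves 12 enabled edge(s).
Layer 0: {0}
Layer 1: {1,3}  now seen {0,1,3}
Layer 2: {4,6,7}  now seen {0,1,3,4,6,7}
Layer 3: {5}  now seen {0,1,3,4,5,6,7}
Reach set: {0,1,3,4,5,6,7}
Path to 5: c·b·tau

Answer: REACHABLE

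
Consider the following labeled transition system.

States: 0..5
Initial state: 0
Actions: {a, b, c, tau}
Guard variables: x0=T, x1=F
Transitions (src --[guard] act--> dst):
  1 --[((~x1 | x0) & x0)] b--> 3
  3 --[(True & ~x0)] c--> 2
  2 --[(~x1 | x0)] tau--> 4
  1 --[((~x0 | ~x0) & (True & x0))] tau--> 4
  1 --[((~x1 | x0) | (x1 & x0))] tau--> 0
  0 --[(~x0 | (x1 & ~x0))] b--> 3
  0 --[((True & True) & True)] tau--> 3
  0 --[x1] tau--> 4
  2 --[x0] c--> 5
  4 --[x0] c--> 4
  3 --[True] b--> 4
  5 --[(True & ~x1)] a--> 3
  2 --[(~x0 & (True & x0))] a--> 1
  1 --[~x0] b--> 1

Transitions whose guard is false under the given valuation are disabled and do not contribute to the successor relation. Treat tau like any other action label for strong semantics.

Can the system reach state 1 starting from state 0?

After dropping false guards: 8 live edges.
depth 0: {0}
depth 1: {3}  now seen {0,3}
depth 2: {4}  now seen {0,3,4}
Reachable = {0,3,4}

Answer: UNREACHABLE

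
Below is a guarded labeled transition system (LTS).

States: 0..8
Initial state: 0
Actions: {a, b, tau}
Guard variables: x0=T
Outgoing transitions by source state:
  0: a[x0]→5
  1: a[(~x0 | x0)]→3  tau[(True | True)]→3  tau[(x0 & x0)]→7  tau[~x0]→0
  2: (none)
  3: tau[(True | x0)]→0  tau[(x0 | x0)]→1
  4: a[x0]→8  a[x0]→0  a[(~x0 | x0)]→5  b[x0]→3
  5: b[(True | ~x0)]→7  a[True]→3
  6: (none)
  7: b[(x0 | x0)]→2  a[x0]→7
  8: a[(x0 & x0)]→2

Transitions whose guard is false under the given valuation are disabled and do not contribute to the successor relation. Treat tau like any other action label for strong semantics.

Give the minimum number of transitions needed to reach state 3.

BFS to 3:
  depth 0: {0}
  depth 1: {5}
  depth 2: {3,7}
3 enters at depth 2; path a·a

Answer: 2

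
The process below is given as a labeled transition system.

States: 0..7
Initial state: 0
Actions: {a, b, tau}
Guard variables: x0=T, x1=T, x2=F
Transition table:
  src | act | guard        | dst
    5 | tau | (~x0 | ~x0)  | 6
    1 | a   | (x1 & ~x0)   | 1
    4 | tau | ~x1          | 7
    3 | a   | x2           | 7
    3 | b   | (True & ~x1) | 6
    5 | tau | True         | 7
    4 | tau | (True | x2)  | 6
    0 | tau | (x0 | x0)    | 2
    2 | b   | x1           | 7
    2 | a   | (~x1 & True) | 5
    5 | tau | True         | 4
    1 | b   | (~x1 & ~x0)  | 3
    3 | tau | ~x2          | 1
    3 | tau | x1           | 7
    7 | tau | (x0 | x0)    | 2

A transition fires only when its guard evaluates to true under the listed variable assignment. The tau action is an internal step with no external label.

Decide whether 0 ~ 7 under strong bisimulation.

Compute ~ classes (split until stable):
  π0 = {{0,1,2,3,4,5,6,7}}
  π1 = {{0,3,4,5,7},{1,6},{2}}
  π2 = {{0,7},{1,6},{2},{3},{4},{5}}
6 equivalence class(es) (converged in 3)
[0]={0,7}  [7]={0,7}

Answer: BISIMILAR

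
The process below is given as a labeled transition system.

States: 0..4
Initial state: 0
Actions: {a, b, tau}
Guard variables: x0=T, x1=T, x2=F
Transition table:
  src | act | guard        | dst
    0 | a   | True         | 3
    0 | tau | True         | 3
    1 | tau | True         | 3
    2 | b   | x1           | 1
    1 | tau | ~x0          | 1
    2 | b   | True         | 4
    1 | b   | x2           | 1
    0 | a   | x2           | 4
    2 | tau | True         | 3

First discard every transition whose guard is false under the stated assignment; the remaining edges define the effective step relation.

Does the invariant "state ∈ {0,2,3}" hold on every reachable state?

Allowed set {0,2,3}
Reach set: {0,3}
  0: ✓
  3: ✓

Answer: INVARIANT HOLDS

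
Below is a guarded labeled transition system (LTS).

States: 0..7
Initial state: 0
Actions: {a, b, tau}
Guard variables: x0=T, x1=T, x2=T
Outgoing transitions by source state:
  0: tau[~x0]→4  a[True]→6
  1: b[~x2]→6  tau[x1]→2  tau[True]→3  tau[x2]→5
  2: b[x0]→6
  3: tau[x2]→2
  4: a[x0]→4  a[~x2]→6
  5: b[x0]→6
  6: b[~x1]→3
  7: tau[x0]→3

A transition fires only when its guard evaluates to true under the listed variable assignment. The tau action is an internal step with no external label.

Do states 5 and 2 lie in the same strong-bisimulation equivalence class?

Answer: BISIMILAR

Analysis:
Compute ~ classes (split until stable):
  round 0: {{0,1,2,3,4,5,6,7}}
  round 1: {{0,4},{1,3,7},{2,5},{6}}
  round 2: {{0},{1},{2,5},{3},{4},{6},{7}}
stable after 3 split(s): 7 block(s)
class of 5: {2,5}; class of 2: {2,5}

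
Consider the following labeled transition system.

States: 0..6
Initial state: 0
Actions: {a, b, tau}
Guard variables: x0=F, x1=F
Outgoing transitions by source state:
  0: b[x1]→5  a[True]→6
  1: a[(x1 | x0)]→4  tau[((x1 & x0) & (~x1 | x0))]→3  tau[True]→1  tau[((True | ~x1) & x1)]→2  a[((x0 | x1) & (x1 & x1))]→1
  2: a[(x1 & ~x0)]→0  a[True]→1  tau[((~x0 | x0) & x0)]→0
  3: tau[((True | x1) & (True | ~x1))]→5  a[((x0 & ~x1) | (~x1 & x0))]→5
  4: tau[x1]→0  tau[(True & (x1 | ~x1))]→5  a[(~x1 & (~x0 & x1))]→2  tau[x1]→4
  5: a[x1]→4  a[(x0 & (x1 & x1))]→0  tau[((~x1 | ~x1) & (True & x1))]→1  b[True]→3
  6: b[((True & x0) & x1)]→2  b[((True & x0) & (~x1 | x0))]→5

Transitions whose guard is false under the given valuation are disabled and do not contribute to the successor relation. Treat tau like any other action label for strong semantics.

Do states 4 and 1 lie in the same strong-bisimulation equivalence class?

Refine partition for ~:
  P[0] = {{0,1,2,3,4,5,6}}
  P[1] = {{0,2},{1,3,4},{5},{6}}
  P[2] = {{0},{1},{2},{3,4},{5},{6}}
6 equivalence class(es) (converged in 3)
[4]={3,4}  [1]={1}

Answer: NOT BISIMILAR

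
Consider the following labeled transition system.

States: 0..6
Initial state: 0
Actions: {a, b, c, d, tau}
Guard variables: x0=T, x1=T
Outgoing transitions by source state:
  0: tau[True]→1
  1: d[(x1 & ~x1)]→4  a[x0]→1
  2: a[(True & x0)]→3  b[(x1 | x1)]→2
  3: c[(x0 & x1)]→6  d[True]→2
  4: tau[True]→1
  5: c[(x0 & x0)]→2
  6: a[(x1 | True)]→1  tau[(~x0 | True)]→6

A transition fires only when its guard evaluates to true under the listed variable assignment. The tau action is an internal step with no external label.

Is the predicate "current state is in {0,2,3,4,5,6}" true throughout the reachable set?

Safe = {0,2,3,4,5,6}
Reach set: {0,1}
  0: ok
  1: VIOLATES
witness against invariant: tau → 1

Answer: INVARIANT VIOLATED at state 1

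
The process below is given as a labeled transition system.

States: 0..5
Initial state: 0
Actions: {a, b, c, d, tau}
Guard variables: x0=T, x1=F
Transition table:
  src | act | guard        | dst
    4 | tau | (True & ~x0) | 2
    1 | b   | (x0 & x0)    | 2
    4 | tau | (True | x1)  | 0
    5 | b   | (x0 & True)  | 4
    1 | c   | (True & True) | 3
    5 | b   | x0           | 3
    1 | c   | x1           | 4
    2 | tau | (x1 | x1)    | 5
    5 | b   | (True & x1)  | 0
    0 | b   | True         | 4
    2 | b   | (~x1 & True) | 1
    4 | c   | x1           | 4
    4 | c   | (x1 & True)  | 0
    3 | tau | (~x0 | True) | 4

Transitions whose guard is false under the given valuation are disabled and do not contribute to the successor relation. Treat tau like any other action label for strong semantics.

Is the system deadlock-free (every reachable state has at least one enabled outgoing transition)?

Answer: DEADLOCK-FREE

Trace:
R = {0,4}
  0: b→4  [1 exit(s)]
  4: tau→0  [1 exit(s)]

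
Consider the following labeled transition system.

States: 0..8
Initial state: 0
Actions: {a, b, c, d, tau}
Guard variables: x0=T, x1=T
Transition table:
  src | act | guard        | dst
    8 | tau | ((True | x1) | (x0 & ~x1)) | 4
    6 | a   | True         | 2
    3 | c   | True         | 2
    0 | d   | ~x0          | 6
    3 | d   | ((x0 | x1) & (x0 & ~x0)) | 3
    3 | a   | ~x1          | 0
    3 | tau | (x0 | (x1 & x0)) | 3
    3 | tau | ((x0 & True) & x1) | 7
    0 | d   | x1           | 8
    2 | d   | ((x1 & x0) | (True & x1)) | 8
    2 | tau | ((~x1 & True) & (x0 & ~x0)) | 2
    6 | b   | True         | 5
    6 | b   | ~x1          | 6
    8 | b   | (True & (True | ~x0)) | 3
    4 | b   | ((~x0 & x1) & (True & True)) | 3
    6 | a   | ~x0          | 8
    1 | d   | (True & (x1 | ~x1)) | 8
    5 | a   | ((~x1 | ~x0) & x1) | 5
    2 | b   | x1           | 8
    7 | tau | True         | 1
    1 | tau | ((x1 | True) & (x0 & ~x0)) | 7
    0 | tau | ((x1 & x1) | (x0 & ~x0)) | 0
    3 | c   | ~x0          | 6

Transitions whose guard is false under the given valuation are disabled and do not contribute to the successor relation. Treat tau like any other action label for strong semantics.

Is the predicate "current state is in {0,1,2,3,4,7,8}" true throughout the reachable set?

Inv-set: {0,1,2,3,4,7,8}
R = {0,1,2,3,4,7,8}
  0: ✓
  1: ✓
  2: ✓
  3: ✓
  4: ✓
  7: ✓
  8: ✓

Answer: INVARIANT HOLDS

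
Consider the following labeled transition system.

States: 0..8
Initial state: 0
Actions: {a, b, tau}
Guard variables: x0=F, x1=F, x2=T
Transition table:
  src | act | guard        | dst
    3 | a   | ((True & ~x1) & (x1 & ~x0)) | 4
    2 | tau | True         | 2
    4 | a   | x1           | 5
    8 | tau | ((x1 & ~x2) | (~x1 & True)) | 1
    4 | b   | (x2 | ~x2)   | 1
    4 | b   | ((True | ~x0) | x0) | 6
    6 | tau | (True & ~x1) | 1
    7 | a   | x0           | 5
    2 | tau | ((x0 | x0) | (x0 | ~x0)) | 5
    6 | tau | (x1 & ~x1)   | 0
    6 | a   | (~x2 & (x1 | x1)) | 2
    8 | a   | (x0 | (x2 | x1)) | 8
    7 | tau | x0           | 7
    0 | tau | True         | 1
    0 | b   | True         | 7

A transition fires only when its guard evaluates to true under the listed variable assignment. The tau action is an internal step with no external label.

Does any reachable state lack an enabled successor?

R = {0,1,7}
  0: b→7  tau→1  [2 exit(s)]
  1: ∅  [deadlock]
  7: ∅  [deadlock]
Path to 1: tau

Answer: DEADLOCK at state 1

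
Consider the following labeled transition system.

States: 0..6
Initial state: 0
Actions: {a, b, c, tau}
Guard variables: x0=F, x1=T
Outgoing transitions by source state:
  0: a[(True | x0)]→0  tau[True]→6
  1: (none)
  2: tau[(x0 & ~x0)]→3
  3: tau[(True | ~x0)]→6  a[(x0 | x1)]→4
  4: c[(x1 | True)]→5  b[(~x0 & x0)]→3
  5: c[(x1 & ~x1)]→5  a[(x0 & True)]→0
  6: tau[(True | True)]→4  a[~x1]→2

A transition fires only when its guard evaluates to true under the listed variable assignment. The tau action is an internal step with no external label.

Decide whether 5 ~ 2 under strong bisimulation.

Bisimulation quotient by refinement:
  round 0: {{0,1,2,3,4,5,6}}
  round 1: {{0,3},{1,2,5},{4},{6}}
  round 2: {{0},{1,2,5},{3},{4},{6}}
stable after 3 split(s): 5 block(s)
[5]={1,2,5}  [2]={1,2,5}

Answer: BISIMILAR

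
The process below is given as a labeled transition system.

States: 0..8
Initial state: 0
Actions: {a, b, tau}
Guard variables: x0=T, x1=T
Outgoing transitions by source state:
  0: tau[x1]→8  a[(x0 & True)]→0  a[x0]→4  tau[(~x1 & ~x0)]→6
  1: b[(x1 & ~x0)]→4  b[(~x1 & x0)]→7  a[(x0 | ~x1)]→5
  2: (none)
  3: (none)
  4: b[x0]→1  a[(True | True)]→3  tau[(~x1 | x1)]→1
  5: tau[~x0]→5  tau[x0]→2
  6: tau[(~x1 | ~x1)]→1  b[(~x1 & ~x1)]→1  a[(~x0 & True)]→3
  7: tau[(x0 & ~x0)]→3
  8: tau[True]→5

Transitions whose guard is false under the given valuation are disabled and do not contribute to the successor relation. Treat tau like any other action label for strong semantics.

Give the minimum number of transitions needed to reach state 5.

Answer: 2

Trace:
Breadth-first toward 5:
  L0 = {0}
  L1 = {4,8}
  L2 = {1,3,5}
first hit 5 at d=2 via tau·tau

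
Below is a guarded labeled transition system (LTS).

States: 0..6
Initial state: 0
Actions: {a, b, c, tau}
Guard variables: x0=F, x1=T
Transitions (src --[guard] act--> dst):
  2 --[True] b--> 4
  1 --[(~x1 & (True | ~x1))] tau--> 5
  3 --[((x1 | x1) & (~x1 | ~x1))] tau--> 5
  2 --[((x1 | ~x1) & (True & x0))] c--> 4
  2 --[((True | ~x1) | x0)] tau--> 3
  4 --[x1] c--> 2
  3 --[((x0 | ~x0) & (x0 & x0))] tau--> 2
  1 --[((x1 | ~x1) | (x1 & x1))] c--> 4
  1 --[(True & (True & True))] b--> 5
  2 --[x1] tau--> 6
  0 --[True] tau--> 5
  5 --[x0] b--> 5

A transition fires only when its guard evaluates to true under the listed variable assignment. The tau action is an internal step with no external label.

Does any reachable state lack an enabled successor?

Answer: DEADLOCK at state 5

Analysis:
Reach set: {0,5}
  0: tau→5  [1 out]
  5: ∅  [no exit]
Path to 5: tau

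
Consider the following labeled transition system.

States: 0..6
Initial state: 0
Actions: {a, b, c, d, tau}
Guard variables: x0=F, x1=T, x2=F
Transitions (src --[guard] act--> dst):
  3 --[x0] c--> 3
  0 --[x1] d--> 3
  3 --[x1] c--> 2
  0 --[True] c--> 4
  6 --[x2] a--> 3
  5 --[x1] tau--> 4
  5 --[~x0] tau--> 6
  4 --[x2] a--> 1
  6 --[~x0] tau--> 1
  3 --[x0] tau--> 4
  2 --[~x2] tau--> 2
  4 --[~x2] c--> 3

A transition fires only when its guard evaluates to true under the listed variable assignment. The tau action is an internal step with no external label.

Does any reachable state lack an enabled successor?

Reachable = {0,2,3,4}
  0: c→4  d→3  [2 out]
  2: tau→2  [1 out]
  3: c→2  [1 out]
  4: c→3  [1 out]

Answer: DEADLOCK-FREE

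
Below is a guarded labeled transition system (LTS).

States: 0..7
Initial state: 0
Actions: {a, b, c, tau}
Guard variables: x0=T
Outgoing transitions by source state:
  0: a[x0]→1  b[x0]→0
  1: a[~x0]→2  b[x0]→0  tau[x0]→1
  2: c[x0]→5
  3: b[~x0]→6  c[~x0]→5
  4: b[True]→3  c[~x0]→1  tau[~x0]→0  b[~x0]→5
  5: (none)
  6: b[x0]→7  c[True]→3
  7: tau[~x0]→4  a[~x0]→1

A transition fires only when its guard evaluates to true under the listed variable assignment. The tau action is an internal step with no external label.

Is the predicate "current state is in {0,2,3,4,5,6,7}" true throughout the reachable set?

Answer: INVARIANT VIOLATED at state 1

Working:
Allowed set {0,2,3,4,5,6,7}
R = {0,1}
  0: ok
  1: outside
counterexample path to 1: a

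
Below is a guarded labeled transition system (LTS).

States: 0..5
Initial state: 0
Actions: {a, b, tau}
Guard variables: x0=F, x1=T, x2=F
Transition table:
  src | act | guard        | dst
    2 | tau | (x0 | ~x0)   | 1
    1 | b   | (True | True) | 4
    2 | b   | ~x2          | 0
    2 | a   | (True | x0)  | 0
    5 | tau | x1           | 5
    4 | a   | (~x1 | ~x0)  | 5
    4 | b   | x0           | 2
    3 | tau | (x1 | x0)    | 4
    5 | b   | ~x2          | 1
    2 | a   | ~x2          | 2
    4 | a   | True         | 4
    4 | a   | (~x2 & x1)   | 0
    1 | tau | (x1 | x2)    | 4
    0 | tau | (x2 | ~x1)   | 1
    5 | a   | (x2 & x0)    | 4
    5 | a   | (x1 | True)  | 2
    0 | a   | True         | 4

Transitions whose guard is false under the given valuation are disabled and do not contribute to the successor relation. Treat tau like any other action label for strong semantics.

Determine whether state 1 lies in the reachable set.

14 transition(s) survive guard evaluation.
depth 0: {0}
depth 1: {4}  now seen {0,4}
depth 2: {5}  now seen {0,4,5}
depth 3: {1,2}  now seen {0,1,2,4,5}
Reachable = {0,1,2,4,5}
trace reaching 1: a·a·b

Answer: REACHABLE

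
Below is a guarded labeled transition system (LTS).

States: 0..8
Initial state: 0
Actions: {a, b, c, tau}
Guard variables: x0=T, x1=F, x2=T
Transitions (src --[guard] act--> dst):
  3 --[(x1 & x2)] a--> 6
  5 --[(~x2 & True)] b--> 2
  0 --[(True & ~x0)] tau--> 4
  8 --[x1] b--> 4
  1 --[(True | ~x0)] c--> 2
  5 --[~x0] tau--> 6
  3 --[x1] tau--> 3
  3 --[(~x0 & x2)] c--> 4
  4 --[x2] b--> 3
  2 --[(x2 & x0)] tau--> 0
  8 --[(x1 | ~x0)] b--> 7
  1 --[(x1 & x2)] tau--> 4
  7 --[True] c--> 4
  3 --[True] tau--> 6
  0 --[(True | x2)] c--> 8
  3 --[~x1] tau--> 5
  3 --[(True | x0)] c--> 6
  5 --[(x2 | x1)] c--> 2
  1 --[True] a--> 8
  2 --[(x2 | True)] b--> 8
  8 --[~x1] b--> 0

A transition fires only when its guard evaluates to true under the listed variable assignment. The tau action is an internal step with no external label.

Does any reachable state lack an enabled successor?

Answer: DEADLOCK-FREE

Analysis:
Reach set: {0,8}
  0: c→8  [1 exit(s)]
  8: b→0  [1 exit(s)]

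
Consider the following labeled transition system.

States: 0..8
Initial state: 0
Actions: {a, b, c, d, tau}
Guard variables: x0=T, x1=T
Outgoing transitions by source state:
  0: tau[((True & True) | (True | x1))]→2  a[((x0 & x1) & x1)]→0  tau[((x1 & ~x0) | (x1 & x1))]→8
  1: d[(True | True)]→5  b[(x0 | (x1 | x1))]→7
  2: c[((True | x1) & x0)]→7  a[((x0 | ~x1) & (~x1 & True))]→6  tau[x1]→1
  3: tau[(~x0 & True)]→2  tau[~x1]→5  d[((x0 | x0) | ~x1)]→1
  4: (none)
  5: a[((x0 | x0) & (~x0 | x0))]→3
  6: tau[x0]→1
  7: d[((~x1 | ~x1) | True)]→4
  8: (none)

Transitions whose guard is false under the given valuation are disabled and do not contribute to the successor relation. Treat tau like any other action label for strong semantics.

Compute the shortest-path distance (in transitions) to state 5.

Answer: 3

Trace:
Layered search for 5:
  L0 = {0}
  L1 = {2,8}
  L2 = {1,7}
  L3 = {4,5}
first hit 5 at d=3 via tau·tau·d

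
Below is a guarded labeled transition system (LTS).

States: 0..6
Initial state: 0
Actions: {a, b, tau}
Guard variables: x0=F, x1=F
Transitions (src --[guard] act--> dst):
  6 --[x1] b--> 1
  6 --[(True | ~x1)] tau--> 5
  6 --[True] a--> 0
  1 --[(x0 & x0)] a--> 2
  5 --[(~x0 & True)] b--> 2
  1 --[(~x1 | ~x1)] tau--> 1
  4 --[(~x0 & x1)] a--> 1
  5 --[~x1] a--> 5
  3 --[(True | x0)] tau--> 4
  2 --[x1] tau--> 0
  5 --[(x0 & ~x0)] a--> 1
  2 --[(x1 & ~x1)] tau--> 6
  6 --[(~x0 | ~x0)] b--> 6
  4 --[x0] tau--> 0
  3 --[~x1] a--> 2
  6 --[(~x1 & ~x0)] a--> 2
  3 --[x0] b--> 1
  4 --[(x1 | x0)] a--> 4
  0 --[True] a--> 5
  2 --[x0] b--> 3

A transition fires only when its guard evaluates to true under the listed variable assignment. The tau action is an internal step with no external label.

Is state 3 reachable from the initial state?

Answer: UNREACHABLE

Working:
After dropping false guards: 10 live edges.
depth 0: {0}
depth 1: {5}  total {0,5}
depth 2: {2}  total {0,2,5}
Reachable = {0,2,5}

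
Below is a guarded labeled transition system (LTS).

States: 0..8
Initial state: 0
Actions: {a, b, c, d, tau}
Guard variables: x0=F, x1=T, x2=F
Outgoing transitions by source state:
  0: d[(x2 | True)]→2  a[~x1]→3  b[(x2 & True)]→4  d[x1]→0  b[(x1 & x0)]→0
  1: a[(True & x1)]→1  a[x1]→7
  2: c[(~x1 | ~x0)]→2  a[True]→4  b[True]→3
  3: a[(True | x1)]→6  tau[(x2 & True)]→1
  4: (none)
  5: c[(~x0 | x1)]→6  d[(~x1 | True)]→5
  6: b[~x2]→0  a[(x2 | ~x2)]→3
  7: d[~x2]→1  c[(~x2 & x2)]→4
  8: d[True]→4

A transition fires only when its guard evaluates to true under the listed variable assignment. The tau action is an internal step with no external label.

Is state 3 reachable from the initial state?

After dropping false guards: 14 live edges.
L0 = {0}
L1 = {2}  cumulative {0,2}
L2 = {3,4}  cumulative {0,2,3,4}
L3 = {6}  cumulative {0,2,3,4,6}
Reach set: {0,2,3,4,6}
Path to 3: d·b

Answer: REACHABLE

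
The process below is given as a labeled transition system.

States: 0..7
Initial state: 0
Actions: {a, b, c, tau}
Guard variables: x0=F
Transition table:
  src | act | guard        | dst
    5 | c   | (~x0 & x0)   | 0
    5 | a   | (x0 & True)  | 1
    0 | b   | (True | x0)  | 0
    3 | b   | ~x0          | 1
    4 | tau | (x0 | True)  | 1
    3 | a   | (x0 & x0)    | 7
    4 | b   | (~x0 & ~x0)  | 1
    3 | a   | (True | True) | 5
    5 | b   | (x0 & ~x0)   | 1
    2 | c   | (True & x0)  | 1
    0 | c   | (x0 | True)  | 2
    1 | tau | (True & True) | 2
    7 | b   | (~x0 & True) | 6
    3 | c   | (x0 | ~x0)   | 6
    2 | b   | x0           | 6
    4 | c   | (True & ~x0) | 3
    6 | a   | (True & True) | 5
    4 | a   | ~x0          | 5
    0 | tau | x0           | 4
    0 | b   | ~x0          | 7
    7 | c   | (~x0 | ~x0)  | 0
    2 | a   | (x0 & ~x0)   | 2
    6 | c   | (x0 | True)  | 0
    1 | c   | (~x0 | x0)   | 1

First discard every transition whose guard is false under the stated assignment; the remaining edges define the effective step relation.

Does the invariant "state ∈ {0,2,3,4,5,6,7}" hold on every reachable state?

Safe = {0,2,3,4,5,6,7}
Reach set: {0,2,5,6,7}
  0: safe
  2: safe
  5: safe
  6: safe
  7: safe

Answer: INVARIANT HOLDS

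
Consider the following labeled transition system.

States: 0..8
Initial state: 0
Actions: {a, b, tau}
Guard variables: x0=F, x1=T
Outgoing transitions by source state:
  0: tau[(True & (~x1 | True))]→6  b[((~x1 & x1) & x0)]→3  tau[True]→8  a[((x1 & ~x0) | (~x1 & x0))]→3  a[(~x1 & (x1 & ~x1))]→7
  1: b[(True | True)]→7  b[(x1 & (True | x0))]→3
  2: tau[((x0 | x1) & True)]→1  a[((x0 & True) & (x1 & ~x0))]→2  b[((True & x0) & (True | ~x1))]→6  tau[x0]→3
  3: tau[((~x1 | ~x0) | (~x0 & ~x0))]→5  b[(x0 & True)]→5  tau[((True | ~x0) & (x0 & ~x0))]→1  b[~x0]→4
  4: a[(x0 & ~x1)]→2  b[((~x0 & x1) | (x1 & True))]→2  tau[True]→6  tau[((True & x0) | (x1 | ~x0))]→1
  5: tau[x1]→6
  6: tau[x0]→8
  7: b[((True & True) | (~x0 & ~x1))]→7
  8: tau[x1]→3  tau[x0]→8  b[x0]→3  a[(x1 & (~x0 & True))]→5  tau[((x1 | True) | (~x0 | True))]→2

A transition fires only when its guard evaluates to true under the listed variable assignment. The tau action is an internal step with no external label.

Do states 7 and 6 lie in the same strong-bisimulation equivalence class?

Refine partition for ~:
  round 0: {{0,1,2,3,4,5,6,7,8}}
  round 1: {{0,8},{1,7},{2,5},{3,4},{6}}
  round 2: {{0},{1},{2},{3},{4},{5},{6},{7},{8}}
9 equivalence class(es) (converged in 3)
7∈{7}, 6∈{6}

Answer: NOT BISIMILAR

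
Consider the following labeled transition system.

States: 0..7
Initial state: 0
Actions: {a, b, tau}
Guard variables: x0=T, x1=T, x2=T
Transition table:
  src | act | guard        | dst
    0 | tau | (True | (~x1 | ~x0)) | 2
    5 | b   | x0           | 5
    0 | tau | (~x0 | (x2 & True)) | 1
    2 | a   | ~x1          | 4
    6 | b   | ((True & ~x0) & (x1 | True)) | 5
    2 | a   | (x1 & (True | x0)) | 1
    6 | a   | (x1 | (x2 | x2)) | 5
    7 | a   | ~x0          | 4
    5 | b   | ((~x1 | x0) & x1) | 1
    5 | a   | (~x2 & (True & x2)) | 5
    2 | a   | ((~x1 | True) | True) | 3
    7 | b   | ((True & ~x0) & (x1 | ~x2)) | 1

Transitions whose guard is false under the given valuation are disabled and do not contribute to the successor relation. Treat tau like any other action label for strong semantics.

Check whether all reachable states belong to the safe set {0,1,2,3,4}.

Allowed set {0,1,2,3,4}
Reachable = {0,1,2,3}
  0: safe
  1: safe
  2: safe
  3: safe

Answer: INVARIANT HOLDS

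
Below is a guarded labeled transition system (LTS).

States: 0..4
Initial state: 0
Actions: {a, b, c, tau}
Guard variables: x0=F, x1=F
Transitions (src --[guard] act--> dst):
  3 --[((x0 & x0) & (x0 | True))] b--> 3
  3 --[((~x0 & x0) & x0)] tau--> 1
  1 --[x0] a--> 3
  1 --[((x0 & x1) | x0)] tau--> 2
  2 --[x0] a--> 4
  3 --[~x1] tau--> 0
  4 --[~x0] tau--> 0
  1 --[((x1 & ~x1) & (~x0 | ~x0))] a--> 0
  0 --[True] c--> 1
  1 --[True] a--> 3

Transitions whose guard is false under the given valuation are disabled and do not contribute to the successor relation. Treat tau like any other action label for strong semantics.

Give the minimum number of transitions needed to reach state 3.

Answer: 2

Analysis:
Breadth-first toward 3:
  Layer 0: {0}
  Layer 1: {1}
  Layer 2: {3}
depth(3)=2, e.g. c·a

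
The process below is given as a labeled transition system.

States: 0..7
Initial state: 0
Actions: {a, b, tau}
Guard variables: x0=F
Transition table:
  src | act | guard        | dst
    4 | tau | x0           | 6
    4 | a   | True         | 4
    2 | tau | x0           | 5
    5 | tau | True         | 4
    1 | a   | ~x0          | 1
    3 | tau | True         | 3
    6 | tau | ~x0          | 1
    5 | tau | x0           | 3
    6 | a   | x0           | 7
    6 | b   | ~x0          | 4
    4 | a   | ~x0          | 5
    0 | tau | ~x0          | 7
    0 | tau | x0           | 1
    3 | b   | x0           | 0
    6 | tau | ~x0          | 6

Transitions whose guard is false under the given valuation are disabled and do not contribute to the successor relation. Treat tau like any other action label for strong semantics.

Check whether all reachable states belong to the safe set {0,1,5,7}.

Inv-set: {0,1,5,7}
Reach set: {0,7}
  0: safe
  7: safe

Answer: INVARIANT HOLDS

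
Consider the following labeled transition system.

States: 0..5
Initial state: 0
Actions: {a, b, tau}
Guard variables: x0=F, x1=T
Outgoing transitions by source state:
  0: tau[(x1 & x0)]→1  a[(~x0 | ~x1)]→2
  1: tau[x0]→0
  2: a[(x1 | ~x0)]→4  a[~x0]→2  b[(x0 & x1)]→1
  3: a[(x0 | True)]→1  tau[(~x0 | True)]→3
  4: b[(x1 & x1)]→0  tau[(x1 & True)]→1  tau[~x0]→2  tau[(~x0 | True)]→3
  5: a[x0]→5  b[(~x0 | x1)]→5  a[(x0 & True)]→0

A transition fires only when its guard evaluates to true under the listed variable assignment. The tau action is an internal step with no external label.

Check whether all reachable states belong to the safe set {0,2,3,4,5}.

Inv-set: {0,2,3,4,5}
Reachable = {0,1,2,3,4}
  0: safe
  1: outside
  2: safe
  3: safe
  4: safe
counterexample path to 1: a·a·tau

Answer: INVARIANT VIOLATED at state 1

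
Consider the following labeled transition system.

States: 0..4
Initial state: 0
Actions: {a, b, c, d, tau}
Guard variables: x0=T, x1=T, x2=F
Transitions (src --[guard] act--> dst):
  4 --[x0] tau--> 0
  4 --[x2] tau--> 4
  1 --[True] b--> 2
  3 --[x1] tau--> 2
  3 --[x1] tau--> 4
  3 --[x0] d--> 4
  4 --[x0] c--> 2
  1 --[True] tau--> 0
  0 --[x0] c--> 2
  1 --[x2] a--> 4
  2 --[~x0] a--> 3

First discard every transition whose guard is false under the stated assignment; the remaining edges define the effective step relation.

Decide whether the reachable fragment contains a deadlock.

Reach set: {0,2}
  0: c→2  [1 out]
  2: ∅  [STUCK]
Path to 2: c

Answer: DEADLOCK at state 2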